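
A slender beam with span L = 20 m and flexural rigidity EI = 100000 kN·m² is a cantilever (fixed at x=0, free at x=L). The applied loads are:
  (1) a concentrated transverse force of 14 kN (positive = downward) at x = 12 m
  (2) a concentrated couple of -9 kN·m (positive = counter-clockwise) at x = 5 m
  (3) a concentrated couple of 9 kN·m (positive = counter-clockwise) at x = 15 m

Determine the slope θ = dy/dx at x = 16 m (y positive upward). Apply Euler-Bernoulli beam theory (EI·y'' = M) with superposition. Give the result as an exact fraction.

θ(16) = -459/50000 rad

Load 1 — point force P=14 kN at a=12 m (b=L-a=8):
  θ_1 = -Pa²/(2EI)  [x>a] = -14·12²/(2·100000) = -63/6250 rad
Load 2 — applied couple M₀=-9 kN·m at a=5 m (b=L-a=15):
  θ_2 = M₀a/EI  [x>a] = (-9)·5/100000 = -9/20000 rad
Load 3 — applied couple M₀=9 kN·m at a=15 m (b=L-a=5):
  θ_3 = M₀a/EI  [x>a] = 9·15/100000 = 27/20000 rad
Superposition: θ = Σ θ_i = -459/50000 rad ≈ -0.009180 rad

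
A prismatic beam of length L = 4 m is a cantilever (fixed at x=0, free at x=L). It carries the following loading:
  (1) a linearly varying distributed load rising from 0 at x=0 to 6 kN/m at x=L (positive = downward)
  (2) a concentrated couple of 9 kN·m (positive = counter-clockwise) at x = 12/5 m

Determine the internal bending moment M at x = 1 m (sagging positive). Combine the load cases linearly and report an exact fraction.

Load 1 — triangular load w₀=6 kN/m (0→w₀ over full span):
  M_1 = w₀Lx/2 - w₀L²/3 - w₀x³/(6L) = 6·4·1/2 - 6·4²/3 - 6·1³/(6·4) = -81/4 kN·m
Load 2 — applied couple M₀=9 kN·m at a=12/5 m (b=L-a=8/5):
  M_2 = M₀  [x≤a] = 9 = 9 kN·m
Superposition: M = Σ M_i = -45/4 kN·m ≈ -11.250000 kN·m

M(1) = -45/4 kN·m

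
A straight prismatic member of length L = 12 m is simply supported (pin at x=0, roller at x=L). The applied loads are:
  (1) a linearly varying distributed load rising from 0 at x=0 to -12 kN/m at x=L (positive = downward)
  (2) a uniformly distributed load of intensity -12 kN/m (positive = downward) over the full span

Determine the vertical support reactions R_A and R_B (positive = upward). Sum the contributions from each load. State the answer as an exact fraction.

R_A = -96 kN, R_B = -120 kN

Load 1 — triangular load w₀=-12 kN/m (0→w₀ over full span):
  R_A = w₀L/6 = (-12)·12/6 = -24 kN
  R_B = w₀L/3 = (-12)·12/3 = -48 kN
Load 2 — uniform load w=-12 kN/m over full span:
  R_A = wL/2 = (-12)·12/2 = -72 kN
  R_B = wL/2 = (-12)·12/2 = -72 kN
Superposition: R_A = -96 kN, R_B = -120 kN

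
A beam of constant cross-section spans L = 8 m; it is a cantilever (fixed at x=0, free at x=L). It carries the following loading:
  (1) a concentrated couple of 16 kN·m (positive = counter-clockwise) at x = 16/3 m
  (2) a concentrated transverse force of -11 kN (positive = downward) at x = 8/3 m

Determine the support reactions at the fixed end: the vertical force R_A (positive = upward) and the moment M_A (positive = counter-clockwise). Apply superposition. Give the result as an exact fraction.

R_A = -11 kN, M_A = -136/3 kN·m

Load 1 — applied couple M₀=16 kN·m at a=16/3 m (b=L-a=8/3):
  R_A = 0 kN
  M_A = -M₀ = -16 kN·m
Load 2 — point force P=-11 kN at a=8/3 m (b=L-a=16/3):
  R_A = P = (-11) = -11 kN
  M_A = Pa = (-11)·(8/3) = -88/3 kN·m
Superposition: R_A = -11 kN, M_A = -136/3 kN·m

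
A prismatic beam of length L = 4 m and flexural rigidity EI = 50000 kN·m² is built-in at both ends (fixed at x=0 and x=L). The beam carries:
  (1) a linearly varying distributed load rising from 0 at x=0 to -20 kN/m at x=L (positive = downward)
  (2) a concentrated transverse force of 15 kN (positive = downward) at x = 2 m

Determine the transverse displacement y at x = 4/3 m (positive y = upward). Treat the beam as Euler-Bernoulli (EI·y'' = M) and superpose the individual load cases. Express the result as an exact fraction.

Load 1 — triangular load w₀=-20 kN/m (0→w₀ over full span):
  y_1 = -w₀x²(L-x)²(x+2L)/(120LEI) = -(-20)·(4/3)²·(4-(4/3))²·((4/3)+2·4)/(120·4·50000) = 224/2278125 m
Load 2 — point force P=15 kN at a=2 m (b=L-a=2):
  y_2 = -Pb²x²(3aL-(3a+b)x)/(6L³EI)  [x≤a] = -15·2²·(4/3)²·(3·2·4-(3·2+2)·(4/3))/(6·4³·50000) = -1/13500 m
Superposition: y = Σ y_i = 221/9112500 m ≈ 0.000024 m

y(4/3) = 221/9112500 m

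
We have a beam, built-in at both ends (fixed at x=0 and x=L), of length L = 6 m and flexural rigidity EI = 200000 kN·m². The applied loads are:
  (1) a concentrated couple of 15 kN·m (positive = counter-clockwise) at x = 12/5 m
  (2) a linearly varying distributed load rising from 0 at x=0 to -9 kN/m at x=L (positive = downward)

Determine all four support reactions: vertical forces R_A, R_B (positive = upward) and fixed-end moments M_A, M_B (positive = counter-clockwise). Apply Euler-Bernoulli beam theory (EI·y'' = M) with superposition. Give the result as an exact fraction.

Load 1 — applied couple M₀=15 kN·m at a=12/5 m (b=L-a=18/5):
  R_A = 6M₀ab/L³ = 6·15·(12/5)·(18/5)/6³ = 18/5 kN
  M_A = M₀b(2a-b)/L² = 15·(18/5)·(2·(12/5)-(18/5))/6² = 9/5 kN·m
  R_B = -6M₀ab/L³ = -6·15·(12/5)·(18/5)/6³ = -18/5 kN
  M_B = M₀a(2b-a)/L² = 15·(12/5)·(2·(18/5)-(12/5))/6² = 24/5 kN·m
Load 2 — triangular load w₀=-9 kN/m (0→w₀ over full span):
  R_A = 3w₀L/20 = 3·(-9)·6/20 = -81/10 kN
  M_A = w₀L²/30 = (-9)·6²/30 = -54/5 kN·m
  R_B = 7w₀L/20 = 7·(-9)·6/20 = -189/10 kN
  M_B = -w₀L²/20 = -(-9)·6²/20 = 81/5 kN·m
Superposition: R_A = -9/2 kN, M_A = -9 kN·m, R_B = -45/2 kN, M_B = 21 kN·m

R_A = -9/2 kN, M_A = -9 kN·m, R_B = -45/2 kN, M_B = 21 kN·m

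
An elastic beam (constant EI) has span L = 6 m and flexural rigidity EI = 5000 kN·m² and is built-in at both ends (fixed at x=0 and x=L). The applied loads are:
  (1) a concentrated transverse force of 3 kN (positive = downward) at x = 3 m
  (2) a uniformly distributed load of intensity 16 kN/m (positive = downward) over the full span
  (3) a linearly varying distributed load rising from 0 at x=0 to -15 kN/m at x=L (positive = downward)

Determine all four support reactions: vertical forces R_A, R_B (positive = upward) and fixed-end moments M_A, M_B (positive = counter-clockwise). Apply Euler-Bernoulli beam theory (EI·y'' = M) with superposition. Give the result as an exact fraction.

R_A = 36 kN, M_A = 129/4 kN·m, R_B = 18 kN, M_B = -93/4 kN·m

Load 1 — point force P=3 kN at a=3 m (b=L-a=3):
  R_A = Pb²(3a+b)/L³ = 3·3²·(3·3+3)/6³ = 3/2 kN
  M_A = Pab²/L² = 3·3·3²/6² = 9/4 kN·m
  R_B = Pa²(a+3b)/L³ = 3·3²·(3+3·3)/6³ = 3/2 kN
  M_B = -Pa²b/L² = -3·3²·3/6² = -9/4 kN·m
Load 2 — uniform load w=16 kN/m over full span:
  R_A = wL/2 = 16·6/2 = 48 kN
  M_A = wL²/12 = 16·6²/12 = 48 kN·m
  R_B = wL/2 = 16·6/2 = 48 kN
  M_B = -wL²/12 = -16·6²/12 = -48 kN·m
Load 3 — triangular load w₀=-15 kN/m (0→w₀ over full span):
  R_A = 3w₀L/20 = 3·(-15)·6/20 = -27/2 kN
  M_A = w₀L²/30 = (-15)·6²/30 = -18 kN·m
  R_B = 7w₀L/20 = 7·(-15)·6/20 = -63/2 kN
  M_B = -w₀L²/20 = -(-15)·6²/20 = 27 kN·m
Superposition: R_A = 36 kN, M_A = 129/4 kN·m, R_B = 18 kN, M_B = -93/4 kN·m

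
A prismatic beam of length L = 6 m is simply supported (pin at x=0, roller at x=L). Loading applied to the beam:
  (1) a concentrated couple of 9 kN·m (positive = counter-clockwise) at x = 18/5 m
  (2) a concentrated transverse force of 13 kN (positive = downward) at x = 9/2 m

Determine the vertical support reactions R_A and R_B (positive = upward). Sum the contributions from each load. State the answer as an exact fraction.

R_A = 19/4 kN, R_B = 33/4 kN

Load 1 — applied couple M₀=9 kN·m at a=18/5 m (b=L-a=12/5):
  R_A = M₀/L = 9/6 = 3/2 kN
  R_B = -M₀/L = -9/6 = -3/2 kN
Load 2 — point force P=13 kN at a=9/2 m (b=L-a=3/2):
  R_A = Pb/L = 13·(3/2)/6 = 13/4 kN
  R_B = Pa/L = 13·(9/2)/6 = 39/4 kN
Superposition: R_A = 19/4 kN, R_B = 33/4 kN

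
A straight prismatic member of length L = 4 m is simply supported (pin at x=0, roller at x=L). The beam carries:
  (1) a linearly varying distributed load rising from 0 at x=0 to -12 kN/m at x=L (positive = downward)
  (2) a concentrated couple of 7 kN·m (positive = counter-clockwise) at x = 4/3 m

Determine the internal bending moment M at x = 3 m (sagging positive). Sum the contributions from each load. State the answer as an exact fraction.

M(3) = -49/4 kN·m

Load 1 — triangular load w₀=-12 kN/m (0→w₀ over full span):
  M_1 = w₀Lx/6 - w₀x³/(6L) = (-12)·4·3/6 - (-12)·3³/(6·4) = -21/2 kN·m
Load 2 — applied couple M₀=7 kN·m at a=4/3 m (b=L-a=8/3):
  M_2 = M₀x/L - M₀  [x>a] = 7·3/4 - 7 = -7/4 kN·m
Superposition: M = Σ M_i = -49/4 kN·m ≈ -12.250000 kN·m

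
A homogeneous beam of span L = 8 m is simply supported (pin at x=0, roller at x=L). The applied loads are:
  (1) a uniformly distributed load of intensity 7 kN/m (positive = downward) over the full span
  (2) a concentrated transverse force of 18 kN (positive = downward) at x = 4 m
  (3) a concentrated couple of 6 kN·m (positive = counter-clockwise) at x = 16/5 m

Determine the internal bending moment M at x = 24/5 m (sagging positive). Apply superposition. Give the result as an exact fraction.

Load 1 — uniform load w=7 kN/m over full span:
  M_1 = wx(L-x)/2 = 7·(24/5)·(8-(24/5))/2 = 1344/25 kN·m
Load 2 — point force P=18 kN at a=4 m (b=L-a=4):
  M_2 = Pa(L-x)/L  [x>a] = 18·4·(8-(24/5))/8 = 144/5 kN·m
Load 3 — applied couple M₀=6 kN·m at a=16/5 m (b=L-a=24/5):
  M_3 = M₀x/L - M₀  [x>a] = 6·(24/5)/8 - 6 = -12/5 kN·m
Superposition: M = Σ M_i = 2004/25 kN·m ≈ 80.160000 kN·m

M(24/5) = 2004/25 kN·m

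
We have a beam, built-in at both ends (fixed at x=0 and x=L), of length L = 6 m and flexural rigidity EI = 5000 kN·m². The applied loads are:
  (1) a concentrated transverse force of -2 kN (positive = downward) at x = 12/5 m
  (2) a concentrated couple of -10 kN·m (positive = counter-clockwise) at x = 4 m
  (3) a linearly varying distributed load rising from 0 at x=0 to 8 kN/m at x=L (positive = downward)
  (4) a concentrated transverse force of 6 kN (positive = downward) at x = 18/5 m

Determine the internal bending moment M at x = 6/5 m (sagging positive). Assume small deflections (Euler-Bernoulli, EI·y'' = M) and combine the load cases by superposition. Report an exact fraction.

M(6/5) = -2674/1875 kN·m

Load 1 — point force P=-2 kN at a=12/5 m (b=L-a=18/5):
  M_1 = Pb²(3a+b)x/L³ - Pab²/L²  [x≤a] = (-2)·(18/5)²·(3·(12/5)+(18/5))·(6/5)/6³ - (-2)·(12/5)·(18/5)²/6² = 108/625 kN·m
Load 2 — applied couple M₀=-10 kN·m at a=4 m (b=L-a=2):
  M_2 = R_Ax - M_A  [x≤a] with R_A=-20/9, M_A=-10/3 = (-20/9)·(6/5) - (-10/3) = 2/3 kN·m
Load 3 — triangular load w₀=8 kN/m (0→w₀ over full span):
  M_3 = 3w₀Lx/20 - w₀L²/30 - w₀x³/(6L) = 3·8·6·(6/5)/20 - 8·6²/30 - 8·(6/5)³/(6·6) = -168/125 kN·m
Load 4 — point force P=6 kN at a=18/5 m (b=L-a=12/5):
  M_4 = Pb²(3a+b)x/L³ - Pab²/L²  [x≤a] = 6·(12/5)²·(3·(18/5)+(12/5))·(6/5)/6³ - 6·(18/5)·(12/5)²/6² = -576/625 kN·m
Superposition: M = Σ M_i = -2674/1875 kN·m ≈ -1.426133 kN·m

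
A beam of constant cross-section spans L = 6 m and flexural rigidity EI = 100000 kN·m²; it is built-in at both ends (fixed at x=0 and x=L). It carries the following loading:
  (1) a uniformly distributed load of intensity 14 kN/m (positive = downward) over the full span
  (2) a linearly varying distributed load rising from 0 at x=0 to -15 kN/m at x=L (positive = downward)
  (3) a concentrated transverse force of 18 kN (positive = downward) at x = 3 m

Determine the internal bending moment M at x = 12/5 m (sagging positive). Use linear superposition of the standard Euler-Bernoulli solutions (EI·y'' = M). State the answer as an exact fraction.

Load 1 — uniform load w=14 kN/m over full span:
  M_1 = wLx/2 - wL²/12 - wx²/2 = 14·6·(12/5)/2 - 14·6²/12 - 14·(12/5)²/2 = 462/25 kN·m
Load 2 — triangular load w₀=-15 kN/m (0→w₀ over full span):
  M_2 = 3w₀Lx/20 - w₀L²/30 - w₀x³/(6L) = 3·(-15)·6·(12/5)/20 - (-15)·6²/30 - (-15)·(12/5)³/(6·6) = -216/25 kN·m
Load 3 — point force P=18 kN at a=3 m (b=L-a=3):
  M_3 = Pb²(3a+b)x/L³ - Pab²/L²  [x≤a] = 18·3²·(3·3+3)·(12/5)/6³ - 18·3·3²/6² = 81/10 kN·m
Superposition: M = Σ M_i = 897/50 kN·m ≈ 17.940000 kN·m

M(12/5) = 897/50 kN·m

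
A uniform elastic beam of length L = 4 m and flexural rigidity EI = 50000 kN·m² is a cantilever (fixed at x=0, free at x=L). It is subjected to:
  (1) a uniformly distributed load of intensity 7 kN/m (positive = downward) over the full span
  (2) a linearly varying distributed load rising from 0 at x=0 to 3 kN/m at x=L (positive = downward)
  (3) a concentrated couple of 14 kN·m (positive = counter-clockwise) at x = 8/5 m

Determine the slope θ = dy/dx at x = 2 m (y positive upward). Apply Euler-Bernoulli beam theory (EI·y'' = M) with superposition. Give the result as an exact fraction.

Load 1 — uniform load w=7 kN/m over full span:
  θ_1 = -wx(x²-3Lx+3L²)/(6EI) = -7·2·(2²-3·4·2+3·4²)/(6·50000) = -49/37500 rad
Load 2 — triangular load w₀=3 kN/m (0→w₀ over full span):
  θ_2 = (w₀Lx²/4-w₀L²x/3-w₀x⁴/(24L))/EI = (3·4·2²/4-3·4²·2/3-3·2⁴/(24·4))/50000 = -41/100000 rad
Load 3 — applied couple M₀=14 kN·m at a=8/5 m (b=L-a=12/5):
  θ_3 = M₀a/EI  [x>a] = 14·(8/5)/50000 = 7/15625 rad
Superposition: θ = Σ θ_i = -1903/1500000 rad ≈ -0.001269 rad

θ(2) = -1903/1500000 rad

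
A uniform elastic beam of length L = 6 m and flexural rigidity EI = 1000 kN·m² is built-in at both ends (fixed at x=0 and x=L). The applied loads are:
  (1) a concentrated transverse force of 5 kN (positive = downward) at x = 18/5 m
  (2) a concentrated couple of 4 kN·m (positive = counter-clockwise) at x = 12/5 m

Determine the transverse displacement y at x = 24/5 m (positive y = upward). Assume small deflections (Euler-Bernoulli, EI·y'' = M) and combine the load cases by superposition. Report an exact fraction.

Load 1 — point force P=5 kN at a=18/5 m (b=L-a=12/5):
  y_1 = -Pa²(L-x)²(3bL-(3b+a)(L-x))/(6L³EI)  [x>a] = -5·(18/5)²·(6-(24/5))²·(3·(12/5)·6-(3·(12/5)+(18/5))·(6-(24/5)))/(6·6³·1000) = -1701/781250 m
Load 2 — applied couple M₀=4 kN·m at a=12/5 m (b=L-a=18/5):
  y_2 = (R_Ax³/6 - M_Ax²/2 - M₀(x-a)²/2)/EI  [x>a] with R_A=24/25, M_A=12/25 = ((24/25)·(24/5)³/6 - (12/25)·(24/5)²/2 - 4·((24/5)-(12/5))²/2)/1000 = 252/390625 m
Superposition: y = Σ y_i = -1197/781250 m ≈ -0.001532 m

y(24/5) = -1197/781250 m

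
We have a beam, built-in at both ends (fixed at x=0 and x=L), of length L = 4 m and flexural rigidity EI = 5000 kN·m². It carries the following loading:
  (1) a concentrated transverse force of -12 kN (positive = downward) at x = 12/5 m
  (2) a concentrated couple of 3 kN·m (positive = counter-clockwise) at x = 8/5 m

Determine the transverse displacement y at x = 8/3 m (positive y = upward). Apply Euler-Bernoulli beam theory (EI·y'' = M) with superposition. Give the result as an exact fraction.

y(8/3) = 164/234375 m

Load 1 — point force P=-12 kN at a=12/5 m (b=L-a=8/5):
  y_1 = -Pa²(L-x)²(3bL-(3b+a)(L-x))/(6L³EI)  [x>a] = -(-12)·(12/5)²·(4-(8/3))²·(3·(8/5)·4-(3·(8/5)+(12/5))·(4-(8/3)))/(6·4³·5000) = 48/78125 m
Load 2 — applied couple M₀=3 kN·m at a=8/5 m (b=L-a=12/5):
  y_2 = (R_Ax³/6 - M_Ax²/2 - M₀(x-a)²/2)/EI  [x>a] with R_A=27/25, M_A=9/25 = ((27/25)·(8/3)³/6 - (9/25)·(8/3)²/2 - 3·((8/3)-(8/5))²/2)/5000 = 4/46875 m
Superposition: y = Σ y_i = 164/234375 m ≈ 0.000700 m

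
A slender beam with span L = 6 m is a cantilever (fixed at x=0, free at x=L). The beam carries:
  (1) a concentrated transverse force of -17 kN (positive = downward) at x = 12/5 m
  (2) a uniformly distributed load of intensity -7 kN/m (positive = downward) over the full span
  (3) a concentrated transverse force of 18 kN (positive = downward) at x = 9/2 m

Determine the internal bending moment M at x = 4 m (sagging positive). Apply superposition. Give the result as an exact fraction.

M(4) = 5 kN·m

Load 1 — point force P=-17 kN at a=12/5 m (b=L-a=18/5):
  M_1 = 0  [x>a] = 0 kN·m
Load 2 — uniform load w=-7 kN/m over full span:
  M_2 = -w(L-x)²/2 = -(-7)·(6-4)²/2 = 14 kN·m
Load 3 — point force P=18 kN at a=9/2 m (b=L-a=3/2):
  M_3 = -P(a-x)  [x≤a] = -18·((9/2)-4) = -9 kN·m
Superposition: M = Σ M_i = 5 kN·m ≈ 5.000000 kN·m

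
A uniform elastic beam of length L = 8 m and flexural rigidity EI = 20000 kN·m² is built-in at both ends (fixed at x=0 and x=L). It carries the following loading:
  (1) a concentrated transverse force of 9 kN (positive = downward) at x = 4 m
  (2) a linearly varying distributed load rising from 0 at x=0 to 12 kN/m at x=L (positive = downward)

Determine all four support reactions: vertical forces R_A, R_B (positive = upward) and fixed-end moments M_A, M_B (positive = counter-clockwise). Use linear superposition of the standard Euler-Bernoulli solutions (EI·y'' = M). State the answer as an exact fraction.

R_A = 189/10 kN, M_A = 173/5 kN·m, R_B = 381/10 kN, M_B = -237/5 kN·m

Load 1 — point force P=9 kN at a=4 m (b=L-a=4):
  R_A = Pb²(3a+b)/L³ = 9·4²·(3·4+4)/8³ = 9/2 kN
  M_A = Pab²/L² = 9·4·4²/8² = 9 kN·m
  R_B = Pa²(a+3b)/L³ = 9·4²·(4+3·4)/8³ = 9/2 kN
  M_B = -Pa²b/L² = -9·4²·4/8² = -9 kN·m
Load 2 — triangular load w₀=12 kN/m (0→w₀ over full span):
  R_A = 3w₀L/20 = 3·12·8/20 = 72/5 kN
  M_A = w₀L²/30 = 12·8²/30 = 128/5 kN·m
  R_B = 7w₀L/20 = 7·12·8/20 = 168/5 kN
  M_B = -w₀L²/20 = -12·8²/20 = -192/5 kN·m
Superposition: R_A = 189/10 kN, M_A = 173/5 kN·m, R_B = 381/10 kN, M_B = -237/5 kN·m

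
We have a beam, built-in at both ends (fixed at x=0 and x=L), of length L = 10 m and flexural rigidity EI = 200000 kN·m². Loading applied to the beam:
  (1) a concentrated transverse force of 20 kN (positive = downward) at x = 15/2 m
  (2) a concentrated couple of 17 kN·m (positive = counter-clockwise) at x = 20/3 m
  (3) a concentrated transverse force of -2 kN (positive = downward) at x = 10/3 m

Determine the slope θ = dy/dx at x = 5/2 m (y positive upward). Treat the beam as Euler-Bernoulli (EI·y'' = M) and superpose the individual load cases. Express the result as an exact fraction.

θ(5/2) = -2071/23040000 rad

Load 1 — point force P=20 kN at a=15/2 m (b=L-a=5/2):
  θ_1 = -Pb²x(2aL-(3a+b)x)/(2L³EI)  [x≤a] = -20·(5/2)²·(5/2)·(2·(15/2)·10-(3·(15/2)+(5/2))·(5/2))/(2·10³·200000) = -7/102400 rad
Load 2 — applied couple M₀=17 kN·m at a=20/3 m (b=L-a=10/3):
  θ_2 = (R_Ax²/2 - M_Ax)/EI  [x≤a] with R_A=34/15, M_A=17/3 = ((34/15)·(5/2)²/2 - (17/3)·(5/2))/200000 = -17/480000 rad
Load 3 — point force P=-2 kN at a=10/3 m (b=L-a=20/3):
  θ_3 = -Pb²x(2aL-(3a+b)x)/(2L³EI)  [x≤a] = -(-2)·(20/3)²·(5/2)·(2·(10/3)·10-(3·(10/3)+(20/3))·(5/2))/(2·10³·200000) = 1/72000 rad
Superposition: θ = Σ θ_i = -2071/23040000 rad ≈ -0.000090 rad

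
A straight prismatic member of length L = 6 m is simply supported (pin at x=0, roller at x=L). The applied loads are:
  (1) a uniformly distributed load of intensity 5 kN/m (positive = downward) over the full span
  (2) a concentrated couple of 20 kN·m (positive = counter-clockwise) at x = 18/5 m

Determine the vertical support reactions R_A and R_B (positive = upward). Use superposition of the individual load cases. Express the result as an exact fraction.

Load 1 — uniform load w=5 kN/m over full span:
  R_A = wL/2 = 5·6/2 = 15 kN
  R_B = wL/2 = 5·6/2 = 15 kN
Load 2 — applied couple M₀=20 kN·m at a=18/5 m (b=L-a=12/5):
  R_A = M₀/L = 20/6 = 10/3 kN
  R_B = -M₀/L = -20/6 = -10/3 kN
Superposition: R_A = 55/3 kN, R_B = 35/3 kN

R_A = 55/3 kN, R_B = 35/3 kN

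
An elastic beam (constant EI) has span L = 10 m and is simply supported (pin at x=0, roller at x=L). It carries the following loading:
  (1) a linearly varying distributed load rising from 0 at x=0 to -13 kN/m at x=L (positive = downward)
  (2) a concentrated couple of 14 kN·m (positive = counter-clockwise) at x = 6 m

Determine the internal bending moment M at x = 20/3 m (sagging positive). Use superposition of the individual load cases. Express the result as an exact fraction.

Load 1 — triangular load w₀=-13 kN/m (0→w₀ over full span):
  M_1 = w₀Lx/6 - w₀x³/(6L) = (-13)·10·(20/3)/6 - (-13)·(20/3)³/(6·10) = -6500/81 kN·m
Load 2 — applied couple M₀=14 kN·m at a=6 m (b=L-a=4):
  M_2 = M₀x/L - M₀  [x>a] = 14·(20/3)/10 - 14 = -14/3 kN·m
Superposition: M = Σ M_i = -6878/81 kN·m ≈ -84.913580 kN·m

M(20/3) = -6878/81 kN·m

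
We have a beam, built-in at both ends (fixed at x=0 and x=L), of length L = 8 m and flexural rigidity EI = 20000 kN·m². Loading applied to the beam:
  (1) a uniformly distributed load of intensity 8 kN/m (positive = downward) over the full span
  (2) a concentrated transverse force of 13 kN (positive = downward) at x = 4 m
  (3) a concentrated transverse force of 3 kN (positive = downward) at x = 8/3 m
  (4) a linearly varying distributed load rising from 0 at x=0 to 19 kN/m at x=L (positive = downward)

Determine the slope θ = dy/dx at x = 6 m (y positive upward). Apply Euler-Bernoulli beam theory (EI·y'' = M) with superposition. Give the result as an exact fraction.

θ(6) = 1719/400000 rad

Load 1 — uniform load w=8 kN/m over full span:
  θ_1 = -wx(L-x)(L-2x)/(12EI) = -8·6·(8-6)·(8-2·6)/(12·20000) = 1/625 rad
Load 2 — point force P=13 kN at a=4 m (b=L-a=4):
  θ_2 = Pa²(L-x)(2bL-(3b+a)(L-x))/(2L³EI)  [x>a] = 13·4²·(8-6)·(2·4·8-(3·4+4)·(8-6))/(2·8³·20000) = 13/20000 rad
Load 3 — point force P=3 kN at a=8/3 m (b=L-a=16/3):
  θ_3 = Pa²(L-x)(2bL-(3b+a)(L-x))/(2L³EI)  [x>a] = 3·(8/3)²·(8-6)·(2·(16/3)·8-(3·(16/3)+(8/3))·(8-6))/(2·8³·20000) = 1/10000 rad
Load 4 — triangular load w₀=19 kN/m (0→w₀ over full span):
  θ_4 = -w₀(2x(L-x)(L-2x)(x+2L)+x²(L-x)²)/(120LEI) = -19·(2·6·(8-6)·(8-2·6)·(6+2·8)+6²·(8-6)²)/(120·8·20000) = 779/400000 rad
Superposition: θ = Σ θ_i = 1719/400000 rad ≈ 0.004298 rad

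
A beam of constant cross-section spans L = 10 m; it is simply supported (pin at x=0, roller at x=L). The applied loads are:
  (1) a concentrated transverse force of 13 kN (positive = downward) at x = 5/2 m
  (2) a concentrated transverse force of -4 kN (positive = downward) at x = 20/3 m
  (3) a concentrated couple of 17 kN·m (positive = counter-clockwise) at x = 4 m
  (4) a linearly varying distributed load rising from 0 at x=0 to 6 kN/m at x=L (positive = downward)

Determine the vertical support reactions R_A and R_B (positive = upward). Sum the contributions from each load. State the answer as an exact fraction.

Load 1 — point force P=13 kN at a=5/2 m (b=L-a=15/2):
  R_A = Pb/L = 13·(15/2)/10 = 39/4 kN
  R_B = Pa/L = 13·(5/2)/10 = 13/4 kN
Load 2 — point force P=-4 kN at a=20/3 m (b=L-a=10/3):
  R_A = Pb/L = (-4)·(10/3)/10 = -4/3 kN
  R_B = Pa/L = (-4)·(20/3)/10 = -8/3 kN
Load 3 — applied couple M₀=17 kN·m at a=4 m (b=L-a=6):
  R_A = M₀/L = 17/10 kN
  R_B = -M₀/L = -17/10 kN
Load 4 — triangular load w₀=6 kN/m (0→w₀ over full span):
  R_A = w₀L/6 = 6·10/6 = 10 kN
  R_B = w₀L/3 = 6·10/3 = 20 kN
Superposition: R_A = 1207/60 kN, R_B = 1133/60 kN

R_A = 1207/60 kN, R_B = 1133/60 kN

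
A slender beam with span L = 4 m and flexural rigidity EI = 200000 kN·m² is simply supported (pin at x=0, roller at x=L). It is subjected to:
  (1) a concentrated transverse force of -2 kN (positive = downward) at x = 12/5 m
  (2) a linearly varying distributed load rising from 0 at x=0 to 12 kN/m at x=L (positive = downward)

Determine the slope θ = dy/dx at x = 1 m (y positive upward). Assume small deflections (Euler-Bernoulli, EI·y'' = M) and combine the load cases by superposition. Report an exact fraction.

θ(1) = -28999/600000000 rad

Load 1 — point force P=-2 kN at a=12/5 m (b=L-a=8/5):
  θ_1 = -Pb(L²-b²-3x²)/(6LEI)  [x≤a] = -(-2)·(8/5)·(4²-(8/5)²-3·1²)/(6·4·200000) = 87/12500000 rad
Load 2 — triangular load w₀=12 kN/m (0→w₀ over full span):
  θ_2 = -w₀(7L⁴-30L²x²+15x⁴)/(360LEI) = -12·(7·4⁴-30·4²·1²+15·1⁴)/(360·4·200000) = -1327/24000000 rad
Superposition: θ = Σ θ_i = -28999/600000000 rad ≈ -0.000048 rad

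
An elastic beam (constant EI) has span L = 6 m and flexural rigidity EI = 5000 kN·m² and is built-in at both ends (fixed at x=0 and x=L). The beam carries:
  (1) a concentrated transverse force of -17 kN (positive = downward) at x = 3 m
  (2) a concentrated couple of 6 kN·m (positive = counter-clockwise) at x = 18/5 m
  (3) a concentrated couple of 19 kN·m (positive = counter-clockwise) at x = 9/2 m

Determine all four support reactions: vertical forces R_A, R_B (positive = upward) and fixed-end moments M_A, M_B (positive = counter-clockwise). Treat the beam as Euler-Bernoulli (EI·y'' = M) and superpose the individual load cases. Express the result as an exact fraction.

Load 1 — point force P=-17 kN at a=3 m (b=L-a=3):
  R_A = Pb²(3a+b)/L³ = (-17)·3²·(3·3+3)/6³ = -17/2 kN
  M_A = Pab²/L² = (-17)·3·3²/6² = -51/4 kN·m
  R_B = Pa²(a+3b)/L³ = (-17)·3²·(3+3·3)/6³ = -17/2 kN
  M_B = -Pa²b/L² = -(-17)·3²·3/6² = 51/4 kN·m
Load 2 — applied couple M₀=6 kN·m at a=18/5 m (b=L-a=12/5):
  R_A = 6M₀ab/L³ = 6·6·(18/5)·(12/5)/6³ = 36/25 kN
  M_A = M₀b(2a-b)/L² = 6·(12/5)·(2·(18/5)-(12/5))/6² = 48/25 kN·m
  R_B = -6M₀ab/L³ = -6·6·(18/5)·(12/5)/6³ = -36/25 kN
  M_B = M₀a(2b-a)/L² = 6·(18/5)·(2·(12/5)-(18/5))/6² = 18/25 kN·m
Load 3 — applied couple M₀=19 kN·m at a=9/2 m (b=L-a=3/2):
  R_A = 6M₀ab/L³ = 6·19·(9/2)·(3/2)/6³ = 57/16 kN
  M_A = M₀b(2a-b)/L² = 19·(3/2)·(2·(9/2)-(3/2))/6² = 95/16 kN·m
  R_B = -6M₀ab/L³ = -6·19·(9/2)·(3/2)/6³ = -57/16 kN
  M_B = M₀a(2b-a)/L² = 19·(9/2)·(2·(3/2)-(9/2))/6² = -57/16 kN·m
Superposition: R_A = -1399/400 kN, M_A = -1957/400 kN·m, R_B = -5401/400 kN, M_B = 3963/400 kN·m

R_A = -1399/400 kN, M_A = -1957/400 kN·m, R_B = -5401/400 kN, M_B = 3963/400 kN·m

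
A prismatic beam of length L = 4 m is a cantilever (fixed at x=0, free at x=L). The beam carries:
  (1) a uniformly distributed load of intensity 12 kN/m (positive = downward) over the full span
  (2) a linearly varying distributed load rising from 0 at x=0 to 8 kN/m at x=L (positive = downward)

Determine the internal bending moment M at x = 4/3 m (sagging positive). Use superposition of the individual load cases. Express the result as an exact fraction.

Load 1 — uniform load w=12 kN/m over full span:
  M_1 = -w(L-x)²/2 = -12·(4-(4/3))²/2 = -128/3 kN·m
Load 2 — triangular load w₀=8 kN/m (0→w₀ over full span):
  M_2 = w₀Lx/2 - w₀L²/3 - w₀x³/(6L) = 8·4·(4/3)/2 - 8·4²/3 - 8·(4/3)³/(6·4) = -1792/81 kN·m
Superposition: M = Σ M_i = -5248/81 kN·m ≈ -64.790123 kN·m

M(4/3) = -5248/81 kN·m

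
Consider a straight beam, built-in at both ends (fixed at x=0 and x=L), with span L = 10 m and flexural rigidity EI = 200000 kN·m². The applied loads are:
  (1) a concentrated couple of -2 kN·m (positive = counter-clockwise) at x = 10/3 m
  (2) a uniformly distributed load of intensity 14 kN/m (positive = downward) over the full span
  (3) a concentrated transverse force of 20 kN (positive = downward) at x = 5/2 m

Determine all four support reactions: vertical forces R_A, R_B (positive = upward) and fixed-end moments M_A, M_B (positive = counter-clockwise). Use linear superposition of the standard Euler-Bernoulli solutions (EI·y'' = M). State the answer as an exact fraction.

R_A = 10393/120 kN, M_A = 3475/24 kN·m, R_B = 8807/120 kN, M_B = -3041/24 kN·m

Load 1 — applied couple M₀=-2 kN·m at a=10/3 m (b=L-a=20/3):
  R_A = 6M₀ab/L³ = 6·(-2)·(10/3)·(20/3)/10³ = -4/15 kN
  M_A = M₀b(2a-b)/L² = (-2)·(20/3)·(2·(10/3)-(20/3))/10² = 0 kN·m
  R_B = -6M₀ab/L³ = -6·(-2)·(10/3)·(20/3)/10³ = 4/15 kN
  M_B = M₀a(2b-a)/L² = (-2)·(10/3)·(2·(20/3)-(10/3))/10² = -2/3 kN·m
Load 2 — uniform load w=14 kN/m over full span:
  R_A = wL/2 = 14·10/2 = 70 kN
  M_A = wL²/12 = 14·10²/12 = 350/3 kN·m
  R_B = wL/2 = 14·10/2 = 70 kN
  M_B = -wL²/12 = -14·10²/12 = -350/3 kN·m
Load 3 — point force P=20 kN at a=5/2 m (b=L-a=15/2):
  R_A = Pb²(3a+b)/L³ = 20·(15/2)²·(3·(5/2)+(15/2))/10³ = 135/8 kN
  M_A = Pab²/L² = 20·(5/2)·(15/2)²/10² = 225/8 kN·m
  R_B = Pa²(a+3b)/L³ = 20·(5/2)²·((5/2)+3·(15/2))/10³ = 25/8 kN
  M_B = -Pa²b/L² = -20·(5/2)²·(15/2)/10² = -75/8 kN·m
Superposition: R_A = 10393/120 kN, M_A = 3475/24 kN·m, R_B = 8807/120 kN, M_B = -3041/24 kN·m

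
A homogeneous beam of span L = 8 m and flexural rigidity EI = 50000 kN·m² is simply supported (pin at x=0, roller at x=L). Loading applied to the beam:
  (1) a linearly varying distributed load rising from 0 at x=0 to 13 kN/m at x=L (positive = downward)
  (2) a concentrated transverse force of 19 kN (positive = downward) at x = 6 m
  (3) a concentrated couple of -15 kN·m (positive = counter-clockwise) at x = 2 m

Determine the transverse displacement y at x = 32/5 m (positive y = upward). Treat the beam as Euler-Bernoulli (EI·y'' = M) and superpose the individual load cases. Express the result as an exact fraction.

y(32/5) = -2638999/390625000 m

Load 1 — triangular load w₀=13 kN/m (0→w₀ over full span):
  y_1 = -w₀x(7L⁴-10L²x²+3x⁴)/(360LEI) = -13·(32/5)·(7·8⁴-10·8²·(32/5)²+3·(32/5)⁴)/(360·8·50000) = -211328/48828125 m
Load 2 — point force P=19 kN at a=6 m (b=L-a=2):
  y_2 = -Pa(L-x)(2Lx-a²-x²)/(6LEI)  [x>a] = -19·6·(8-(32/5))·(2·8·(32/5)-6²-(32/5)²)/(6·8·50000) = -3021/1562500 m
Load 3 — applied couple M₀=-15 kN·m at a=2 m (b=L-a=6):
  y_3 = (M₀x³/(6L)-M₀(x-a)²/2+C₁x)/EI  [x>a] with C₁=M₀(3b²-L²)/(6L)=-55/4 = ((-15)·(32/5)³/(6·8)-(-15)·((32/5)-2)²/2+(-55/4)·(32/5))/50000 = -309/625000 m
Superposition: y = Σ y_i = -2638999/390625000 m ≈ -0.006756 m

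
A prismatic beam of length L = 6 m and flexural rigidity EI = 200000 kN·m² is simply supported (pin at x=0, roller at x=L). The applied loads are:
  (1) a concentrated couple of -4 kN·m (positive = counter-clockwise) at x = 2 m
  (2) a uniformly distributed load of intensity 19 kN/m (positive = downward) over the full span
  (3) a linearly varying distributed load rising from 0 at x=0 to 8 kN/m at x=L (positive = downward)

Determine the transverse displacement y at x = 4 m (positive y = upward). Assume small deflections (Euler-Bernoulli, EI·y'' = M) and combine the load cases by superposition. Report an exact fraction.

Load 1 — applied couple M₀=-4 kN·m at a=2 m (b=L-a=4):
  y_1 = (M₀x³/(6L)-M₀(x-a)²/2+C₁x)/EI  [x>a] with C₁=M₀(3b²-L²)/(6L)=-4/3 = ((-4)·4³/(6·6)-(-4)·(4-2)²/2+(-4/3)·4)/200000 = -1/45000 m
Load 2 — uniform load w=19 kN/m over full span:
  y_2 = -wx(L³-2Lx²+x³)/(24EI) = -19·4·(6³-2·6·4²+4³)/(24·200000) = -209/150000 m
Load 3 — triangular load w₀=8 kN/m (0→w₀ over full span):
  y_3 = -w₀x(7L⁴-10L²x²+3x⁴)/(360LEI) = -8·4·(7·6⁴-10·6²·4²+3·4⁴)/(360·6·200000) = -17/56250 m
Superposition: y = Σ y_i = -773/450000 m ≈ -0.001718 m

y(4) = -773/450000 m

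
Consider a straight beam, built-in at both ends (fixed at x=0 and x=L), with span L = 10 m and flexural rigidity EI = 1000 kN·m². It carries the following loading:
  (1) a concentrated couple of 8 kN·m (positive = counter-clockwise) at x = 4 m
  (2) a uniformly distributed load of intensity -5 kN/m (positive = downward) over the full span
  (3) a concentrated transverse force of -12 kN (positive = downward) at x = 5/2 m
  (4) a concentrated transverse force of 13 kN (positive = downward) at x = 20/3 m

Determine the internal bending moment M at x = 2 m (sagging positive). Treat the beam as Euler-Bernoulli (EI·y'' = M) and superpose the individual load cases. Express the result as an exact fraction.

Load 1 — applied couple M₀=8 kN·m at a=4 m (b=L-a=6):
  M_1 = R_Ax - M_A  [x≤a] with R_A=144/125, M_A=24/25 = (144/125)·2 - (24/25) = 168/125 kN·m
Load 2 — uniform load w=-5 kN/m over full span:
  M_2 = wLx/2 - wL²/12 - wx²/2 = (-5)·10·2/2 - (-5)·10²/12 - (-5)·2²/2 = 5/3 kN·m
Load 3 — point force P=-12 kN at a=5/2 m (b=L-a=15/2):
  M_3 = Pb²(3a+b)x/L³ - Pab²/L²  [x≤a] = (-12)·(15/2)²·(3·(5/2)+(15/2))·2/10³ - (-12)·(5/2)·(15/2)²/10² = -27/8 kN·m
Load 4 — point force P=13 kN at a=20/3 m (b=L-a=10/3):
  M_4 = Pb²(3a+b)x/L³ - Pab²/L²  [x≤a] = 13·(10/3)²·(3·(20/3)+(10/3))·2/10³ - 13·(20/3)·(10/3)²/10² = -26/9 kN·m
Superposition: M = Σ M_i = -29279/9000 kN·m ≈ -3.253222 kN·m

M(2) = -29279/9000 kN·m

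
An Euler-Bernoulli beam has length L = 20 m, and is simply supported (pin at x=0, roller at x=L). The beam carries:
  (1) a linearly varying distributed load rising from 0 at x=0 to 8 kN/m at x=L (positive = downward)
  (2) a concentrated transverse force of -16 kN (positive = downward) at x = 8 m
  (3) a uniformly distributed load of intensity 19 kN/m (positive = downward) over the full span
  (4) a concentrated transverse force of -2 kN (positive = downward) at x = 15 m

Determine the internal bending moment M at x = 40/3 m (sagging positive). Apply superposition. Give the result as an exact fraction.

M(40/3) = 80404/81 kN·m

Load 1 — triangular load w₀=8 kN/m (0→w₀ over full span):
  M_1 = w₀Lx/6 - w₀x³/(6L) = 8·20·(40/3)/6 - 8·(40/3)³/(6·20) = 16000/81 kN·m
Load 2 — point force P=-16 kN at a=8 m (b=L-a=12):
  M_2 = Pa(L-x)/L  [x>a] = (-16)·8·(20-(40/3))/20 = -128/3 kN·m
Load 3 — uniform load w=19 kN/m over full span:
  M_3 = wx(L-x)/2 = 19·(40/3)·(20-(40/3))/2 = 7600/9 kN·m
Load 4 — point force P=-2 kN at a=15 m (b=L-a=5):
  M_4 = Pbx/L  [x≤a] = (-2)·5·(40/3)/20 = -20/3 kN·m
Superposition: M = Σ M_i = 80404/81 kN·m ≈ 992.641975 kN·m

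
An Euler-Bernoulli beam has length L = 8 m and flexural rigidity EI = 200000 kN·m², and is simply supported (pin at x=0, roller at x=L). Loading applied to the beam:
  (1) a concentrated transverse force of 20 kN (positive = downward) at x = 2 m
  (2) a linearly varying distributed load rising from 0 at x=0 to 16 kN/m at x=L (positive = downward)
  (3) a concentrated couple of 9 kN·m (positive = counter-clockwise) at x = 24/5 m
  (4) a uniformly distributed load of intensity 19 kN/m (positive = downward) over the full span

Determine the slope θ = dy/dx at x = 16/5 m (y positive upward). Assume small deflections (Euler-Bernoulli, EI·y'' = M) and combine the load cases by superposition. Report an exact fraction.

Load 1 — point force P=20 kN at a=2 m (b=L-a=6):
  θ_1 = -Pa(2L²-6Lx+3x²+a²)/(6LEI)  [x>a] = -20·2·(2·8²-6·8·(16/5)+3·(16/5)²+2²)/(6·8·200000) = -19/500000 rad
Load 2 — triangular load w₀=16 kN/m (0→w₀ over full span):
  θ_2 = -w₀(7L⁴-30L²x²+15x⁴)/(360LEI) = -16·(7·8⁴-30·8²·(16/5)²+15·(16/5)⁴)/(360·8·200000) = -5168/17578125 rad
Load 3 — applied couple M₀=9 kN·m at a=24/5 m (b=L-a=16/5):
  θ_3 = (M₀x²/(2L)+C₁)/EI  [x≤a] with C₁=M₀(3b²-L²)/(6L)=-156/25 = (9·(16/5)²/(2·8)+(-156/25))/200000 = -3/1250000 rad
Load 4 — uniform load w=19 kN/m over full span:
  θ_4 = -w(L³-6Lx²+4x³)/(24EI) = -19·(8³-6·8·(16/5)²+4·(16/5)³)/(24·200000) = -703/1171875 rad
Superposition: θ = Σ θ_i = -525541/562500000 rad ≈ -0.000934 rad

θ(16/5) = -525541/562500000 rad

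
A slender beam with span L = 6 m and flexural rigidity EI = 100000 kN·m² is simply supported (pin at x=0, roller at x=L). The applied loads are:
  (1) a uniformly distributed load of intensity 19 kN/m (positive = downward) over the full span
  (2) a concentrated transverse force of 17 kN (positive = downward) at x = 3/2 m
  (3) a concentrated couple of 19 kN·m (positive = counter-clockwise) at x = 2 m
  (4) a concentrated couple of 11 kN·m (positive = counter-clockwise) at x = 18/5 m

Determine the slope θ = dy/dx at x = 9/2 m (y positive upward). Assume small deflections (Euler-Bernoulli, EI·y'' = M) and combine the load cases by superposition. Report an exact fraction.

Load 1 — uniform load w=19 kN/m over full span:
  θ_1 = -w(L³-6Lx²+4x³)/(24EI) = -19·(6³-6·6·(9/2)²+4·(9/2)³)/(24·100000) = 1881/1600000 rad
Load 2 — point force P=17 kN at a=3/2 m (b=L-a=9/2):
  θ_2 = -Pa(2L²-6Lx+3x²+a²)/(6LEI)  [x>a] = -17·(3/2)·(2·6²-6·6·(9/2)+3·(9/2)²+(3/2)²)/(6·6·100000) = 153/800000 rad
Load 3 — applied couple M₀=19 kN·m at a=2 m (b=L-a=4):
  θ_3 = (M₀x²/(2L)-M₀(x-a)+C₁)/EI  [x>a] with C₁=M₀(3b²-L²)/(6L)=19/3 = (19·(9/2)²/(2·6)-19·((9/2)-2)+(19/3))/100000 = -437/4800000 rad
Load 4 — applied couple M₀=11 kN·m at a=18/5 m (b=L-a=12/5):
  θ_4 = (M₀x²/(2L)-M₀(x-a)+C₁)/EI  [x>a] with C₁=M₀(3b²-L²)/(6L)=-143/25 = (11·(9/2)²/(2·6)-11·((9/2)-(18/5))+(-143/25))/100000 = 1177/40000000 rad
Superposition: θ = Σ θ_i = 156631/120000000 rad ≈ 0.001305 rad

θ(9/2) = 156631/120000000 rad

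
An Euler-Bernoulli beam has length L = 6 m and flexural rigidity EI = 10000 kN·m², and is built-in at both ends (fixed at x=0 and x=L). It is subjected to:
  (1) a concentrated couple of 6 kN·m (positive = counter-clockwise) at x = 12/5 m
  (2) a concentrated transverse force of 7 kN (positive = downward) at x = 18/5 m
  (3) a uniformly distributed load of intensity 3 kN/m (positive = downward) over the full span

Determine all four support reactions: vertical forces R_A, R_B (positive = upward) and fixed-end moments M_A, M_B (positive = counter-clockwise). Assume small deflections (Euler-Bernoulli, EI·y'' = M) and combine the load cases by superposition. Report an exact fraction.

Load 1 — applied couple M₀=6 kN·m at a=12/5 m (b=L-a=18/5):
  R_A = 6M₀ab/L³ = 6·6·(12/5)·(18/5)/6³ = 36/25 kN
  M_A = M₀b(2a-b)/L² = 6·(18/5)·(2·(12/5)-(18/5))/6² = 18/25 kN·m
  R_B = -6M₀ab/L³ = -6·6·(12/5)·(18/5)/6³ = -36/25 kN
  M_B = M₀a(2b-a)/L² = 6·(12/5)·(2·(18/5)-(12/5))/6² = 48/25 kN·m
Load 2 — point force P=7 kN at a=18/5 m (b=L-a=12/5):
  R_A = Pb²(3a+b)/L³ = 7·(12/5)²·(3·(18/5)+(12/5))/6³ = 308/125 kN
  M_A = Pab²/L² = 7·(18/5)·(12/5)²/6² = 504/125 kN·m
  R_B = Pa²(a+3b)/L³ = 7·(18/5)²·((18/5)+3·(12/5))/6³ = 567/125 kN
  M_B = -Pa²b/L² = -7·(18/5)²·(12/5)/6² = -756/125 kN·m
Load 3 — uniform load w=3 kN/m over full span:
  R_A = wL/2 = 3·6/2 = 9 kN
  M_A = wL²/12 = 3·6²/12 = 9 kN·m
  R_B = wL/2 = 3·6/2 = 9 kN
  M_B = -wL²/12 = -3·6²/12 = -9 kN·m
Superposition: R_A = 1613/125 kN, M_A = 1719/125 kN·m, R_B = 1512/125 kN, M_B = -1641/125 kN·m

R_A = 1613/125 kN, M_A = 1719/125 kN·m, R_B = 1512/125 kN, M_B = -1641/125 kN·m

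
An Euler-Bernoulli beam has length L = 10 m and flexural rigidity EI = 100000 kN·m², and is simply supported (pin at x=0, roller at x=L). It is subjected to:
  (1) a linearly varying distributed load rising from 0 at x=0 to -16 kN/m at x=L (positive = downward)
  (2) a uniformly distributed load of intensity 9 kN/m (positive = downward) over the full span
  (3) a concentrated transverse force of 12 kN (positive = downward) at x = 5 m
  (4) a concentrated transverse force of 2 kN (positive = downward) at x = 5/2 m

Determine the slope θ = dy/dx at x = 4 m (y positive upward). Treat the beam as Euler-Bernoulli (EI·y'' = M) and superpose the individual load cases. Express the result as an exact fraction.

Load 1 — triangular load w₀=-16 kN/m (0→w₀ over full span):
  θ_1 = -w₀(7L⁴-30L²x²+15x⁴)/(360LEI) = -(-16)·(7·10⁴-30·10²·4²+15·4⁴)/(360·10·100000) = 323/281250 rad
Load 2 — uniform load w=9 kN/m over full span:
  θ_2 = -w(L³-6Lx²+4x³)/(24EI) = -9·(10³-6·10·4²+4·4³)/(24·100000) = -111/100000 rad
Load 3 — point force P=12 kN at a=5 m (b=L-a=5):
  θ_3 = -Pb(L²-b²-3x²)/(6LEI)  [x≤a] = -12·5·(10²-5²-3·4²)/(6·10·100000) = -27/100000 rad
Load 4 — point force P=2 kN at a=5/2 m (b=L-a=15/2):
  θ_4 = -Pa(2L²-6Lx+3x²+a²)/(6LEI)  [x>a] = -2·(5/2)·(2·10²-6·10·4+3·4²+(5/2)²)/(6·10·100000) = -19/1600000 rad
Superposition: θ = Σ θ_i = -17527/72000000 rad ≈ -0.000243 rad

θ(4) = -17527/72000000 rad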